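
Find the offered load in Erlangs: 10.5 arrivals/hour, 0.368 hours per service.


Offered load a = lambda * E[S] = 10.5 * 0.368 = 3.86 Erlangs

3.86 Erlangs


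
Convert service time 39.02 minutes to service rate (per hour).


mu = 60 / avg_service_time = 60 / 39.02 = 1.54 per hour

1.54 per hour


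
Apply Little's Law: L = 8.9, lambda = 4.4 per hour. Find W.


W = L / lambda = 8.9 / 4.4 = 2.0227 hours

2.0227 hours


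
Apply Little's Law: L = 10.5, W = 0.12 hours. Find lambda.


lambda = L / W = 10.5 / 0.12 = 87.5 per hour

87.5 per hour


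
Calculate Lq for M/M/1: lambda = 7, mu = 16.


rho = 7/16; Lq = rho^2/(1-rho) = 0.34

0.34


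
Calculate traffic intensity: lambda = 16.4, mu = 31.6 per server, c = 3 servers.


rho = lambda / (c * mu) = 16.4 / (3 * 31.6) = 0.173

0.173


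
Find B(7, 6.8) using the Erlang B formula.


B(N,A) = (A^N/N!) / sum(A^k/k!, k=0..N) with N=7, A=6.8 = 0.2364

0.2364


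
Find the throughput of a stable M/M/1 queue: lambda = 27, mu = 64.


For a stable queue (lambda < mu), throughput = lambda = 27 per hour

27 per hour


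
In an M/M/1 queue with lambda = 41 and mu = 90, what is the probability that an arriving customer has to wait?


P(wait) = rho = lambda/mu = 41/90 = 0.4556

0.4556


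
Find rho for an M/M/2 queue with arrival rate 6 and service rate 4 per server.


rho = lambda/(c*mu) = 6/(2*4) = 0.75

0.75


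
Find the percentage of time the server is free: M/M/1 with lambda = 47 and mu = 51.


Idle fraction = (1 - rho) * 100 = (1 - 47/51) * 100 = 7.8%

7.8%


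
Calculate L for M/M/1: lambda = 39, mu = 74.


rho = 39/74; L = rho/(1-rho) = 1.11

1.11


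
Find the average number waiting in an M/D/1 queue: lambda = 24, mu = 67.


M/D/1: Lq = rho^2 / (2*(1-rho)) where rho = 24/67; Lq = 0.1

0.1


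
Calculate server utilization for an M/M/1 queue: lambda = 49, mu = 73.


rho = lambda/mu = 49/73 = 0.6712

0.6712


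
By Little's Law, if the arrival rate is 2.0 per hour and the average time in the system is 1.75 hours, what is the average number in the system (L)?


L = lambda * W = 2.0 * 1.75 = 3.5

3.5


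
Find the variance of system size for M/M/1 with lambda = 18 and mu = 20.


rho = 18/20; Var(N) = rho/(1-rho)^2 = 90.0

90.0


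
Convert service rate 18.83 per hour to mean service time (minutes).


Mean service time = 60/mu = 60/18.83 = 3.19 minutes

3.19 minutes


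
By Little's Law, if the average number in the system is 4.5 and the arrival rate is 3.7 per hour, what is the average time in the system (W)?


W = L / lambda = 4.5 / 3.7 = 1.2162 hours

1.2162 hours


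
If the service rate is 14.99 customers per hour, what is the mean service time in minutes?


Mean service time = 60/mu = 60/14.99 = 4.0 minutes

4.0 minutes


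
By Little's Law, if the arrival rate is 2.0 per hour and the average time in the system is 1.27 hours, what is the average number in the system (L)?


L = lambda * W = 2.0 * 1.27 = 2.54

2.54


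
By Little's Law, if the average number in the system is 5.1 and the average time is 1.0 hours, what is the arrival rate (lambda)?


lambda = L / W = 5.1 / 1.0 = 5.1 per hour

5.1 per hour


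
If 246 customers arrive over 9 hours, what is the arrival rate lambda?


lambda = total arrivals / time = 246 / 9 = 27.33 per hour

27.33 per hour


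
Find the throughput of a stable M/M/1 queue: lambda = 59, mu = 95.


For a stable queue (lambda < mu), throughput = lambda = 59 per hour

59 per hour


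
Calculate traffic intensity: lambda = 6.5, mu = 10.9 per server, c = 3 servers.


rho = lambda / (c * mu) = 6.5 / (3 * 10.9) = 0.1988

0.1988


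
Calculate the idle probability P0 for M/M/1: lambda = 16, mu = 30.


P0 = 1 - rho = 1 - 16/30 = 0.4667

0.4667


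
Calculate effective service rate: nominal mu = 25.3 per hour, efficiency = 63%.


Effective rate = mu * efficiency = 25.3 * 0.63 = 15.94 per hour

15.94 per hour


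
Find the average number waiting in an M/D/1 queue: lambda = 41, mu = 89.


M/D/1: Lq = rho^2 / (2*(1-rho)) where rho = 41/89; Lq = 0.2

0.2


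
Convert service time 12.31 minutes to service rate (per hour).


mu = 60 / avg_service_time = 60 / 12.31 = 4.87 per hour

4.87 per hour


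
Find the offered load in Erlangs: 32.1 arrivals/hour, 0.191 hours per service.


Offered load a = lambda * E[S] = 32.1 * 0.191 = 6.13 Erlangs

6.13 Erlangs


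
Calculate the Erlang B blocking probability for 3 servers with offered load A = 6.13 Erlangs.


B(N,A) = (A^N/N!) / sum(A^k/k!, k=0..N) with N=3, A=6.13 = 0.597

0.597


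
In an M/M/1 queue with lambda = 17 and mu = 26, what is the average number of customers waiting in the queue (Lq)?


rho = 17/26; Lq = rho^2/(1-rho) = 1.24

1.24


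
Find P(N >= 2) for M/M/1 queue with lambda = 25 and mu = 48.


P(N >= 2) = rho^2 = (25/48)^2 = 0.2713

0.2713


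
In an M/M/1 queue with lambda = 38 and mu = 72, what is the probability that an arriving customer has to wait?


P(wait) = rho = lambda/mu = 38/72 = 0.5278

0.5278


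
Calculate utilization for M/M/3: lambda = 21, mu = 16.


rho = lambda/(c*mu) = 21/(3*16) = 0.4375

0.4375


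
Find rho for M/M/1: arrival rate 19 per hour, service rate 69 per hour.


rho = lambda/mu = 19/69 = 0.2754

0.2754


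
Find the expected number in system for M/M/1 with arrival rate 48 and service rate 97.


rho = 48/97; L = rho/(1-rho) = 0.98

0.98


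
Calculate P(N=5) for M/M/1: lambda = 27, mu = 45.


rho = 27/45; P(n) = (1-rho)*rho^n = (1-27/45)*(27/45)^5 = 0.0311

0.0311


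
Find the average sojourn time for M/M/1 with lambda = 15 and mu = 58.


W = 1/(mu - lambda) = 1/(58 - 15) = 0.0233 hours

0.0233 hours


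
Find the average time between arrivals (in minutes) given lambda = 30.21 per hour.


Mean interarrival time = 60/lambda = 60/30.21 = 1.99 minutes

1.99 minutes


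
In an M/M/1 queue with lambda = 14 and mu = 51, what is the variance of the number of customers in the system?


rho = 14/51; Var(N) = rho/(1-rho)^2 = 0.52

0.52


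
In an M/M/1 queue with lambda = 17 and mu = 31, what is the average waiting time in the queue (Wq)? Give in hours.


rho = 17/31; Wq = rho/(mu - lambda) = 0.0392 hours

0.0392 hours


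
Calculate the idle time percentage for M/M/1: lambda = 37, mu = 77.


Idle fraction = (1 - rho) * 100 = (1 - 37/77) * 100 = 51.9%

51.9%


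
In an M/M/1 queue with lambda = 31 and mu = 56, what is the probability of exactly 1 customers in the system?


rho = 31/56; P(n) = (1-rho)*rho^n = (1-31/56)*(31/56)^1 = 0.2471

0.2471


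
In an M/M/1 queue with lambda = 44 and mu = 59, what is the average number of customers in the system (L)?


rho = 44/59; L = rho/(1-rho) = 2.93

2.93


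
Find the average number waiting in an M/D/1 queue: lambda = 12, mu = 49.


M/D/1: Lq = rho^2 / (2*(1-rho)) where rho = 12/49; Lq = 0.04

0.04


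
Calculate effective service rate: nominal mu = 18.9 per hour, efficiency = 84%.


Effective rate = mu * efficiency = 18.9 * 0.84 = 15.88 per hour

15.88 per hour


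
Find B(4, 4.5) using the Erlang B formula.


B(N,A) = (A^N/N!) / sum(A^k/k!, k=0..N) with N=4, A=4.5 = 0.3567

0.3567


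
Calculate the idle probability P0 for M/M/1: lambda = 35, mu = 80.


P0 = 1 - rho = 1 - 35/80 = 0.5625

0.5625


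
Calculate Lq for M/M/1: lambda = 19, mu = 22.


rho = 19/22; Lq = rho^2/(1-rho) = 5.47

5.47


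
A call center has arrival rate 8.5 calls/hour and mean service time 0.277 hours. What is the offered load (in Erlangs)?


Offered load a = lambda * E[S] = 8.5 * 0.277 = 2.35 Erlangs

2.35 Erlangs


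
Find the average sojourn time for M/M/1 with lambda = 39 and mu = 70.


W = 1/(mu - lambda) = 1/(70 - 39) = 0.0323 hours

0.0323 hours


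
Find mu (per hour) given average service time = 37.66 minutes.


mu = 60 / avg_service_time = 60 / 37.66 = 1.59 per hour

1.59 per hour


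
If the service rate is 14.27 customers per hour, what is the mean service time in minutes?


Mean service time = 60/mu = 60/14.27 = 4.2 minutes

4.2 minutes


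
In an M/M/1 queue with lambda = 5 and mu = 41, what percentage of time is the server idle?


Idle fraction = (1 - rho) * 100 = (1 - 5/41) * 100 = 87.8%

87.8%


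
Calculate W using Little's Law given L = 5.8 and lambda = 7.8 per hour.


W = L / lambda = 5.8 / 7.8 = 0.7436 hours

0.7436 hours


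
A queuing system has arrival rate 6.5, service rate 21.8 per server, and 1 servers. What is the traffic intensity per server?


rho = lambda / (c * mu) = 6.5 / (1 * 21.8) = 0.2982

0.2982


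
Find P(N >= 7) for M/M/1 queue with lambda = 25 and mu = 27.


P(N >= 7) = rho^7 = (25/27)^7 = 0.5835

0.5835


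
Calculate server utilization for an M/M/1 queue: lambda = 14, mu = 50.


rho = lambda/mu = 14/50 = 0.28

0.28


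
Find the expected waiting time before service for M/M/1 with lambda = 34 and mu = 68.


rho = 34/68; Wq = rho/(mu - lambda) = 0.0147 hours

0.0147 hours


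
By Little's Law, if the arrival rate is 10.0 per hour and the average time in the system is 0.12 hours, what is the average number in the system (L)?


L = lambda * W = 10.0 * 0.12 = 1.2

1.2


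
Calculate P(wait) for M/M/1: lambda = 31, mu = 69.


P(wait) = rho = lambda/mu = 31/69 = 0.4493

0.4493


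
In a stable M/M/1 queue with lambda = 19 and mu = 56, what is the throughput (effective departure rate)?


For a stable queue (lambda < mu), throughput = lambda = 19 per hour

19 per hour


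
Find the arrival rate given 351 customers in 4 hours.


lambda = total arrivals / time = 351 / 4 = 87.75 per hour

87.75 per hour


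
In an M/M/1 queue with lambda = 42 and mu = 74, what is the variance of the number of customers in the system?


rho = 42/74; Var(N) = rho/(1-rho)^2 = 3.04

3.04


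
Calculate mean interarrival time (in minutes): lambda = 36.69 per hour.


Mean interarrival time = 60/lambda = 60/36.69 = 1.64 minutes

1.64 minutes


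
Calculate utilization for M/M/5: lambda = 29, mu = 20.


rho = lambda/(c*mu) = 29/(5*20) = 0.29

0.29


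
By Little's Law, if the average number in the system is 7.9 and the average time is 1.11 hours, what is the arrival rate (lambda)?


lambda = L / W = 7.9 / 1.11 = 7.12 per hour

7.12 per hour


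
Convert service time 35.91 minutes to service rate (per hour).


mu = 60 / avg_service_time = 60 / 35.91 = 1.67 per hour

1.67 per hour


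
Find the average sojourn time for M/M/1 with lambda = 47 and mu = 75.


W = 1/(mu - lambda) = 1/(75 - 47) = 0.0357 hours

0.0357 hours


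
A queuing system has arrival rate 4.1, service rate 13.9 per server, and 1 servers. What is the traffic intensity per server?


rho = lambda / (c * mu) = 4.1 / (1 * 13.9) = 0.295

0.295


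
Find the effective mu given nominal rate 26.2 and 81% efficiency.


Effective rate = mu * efficiency = 26.2 * 0.81 = 21.22 per hour

21.22 per hour


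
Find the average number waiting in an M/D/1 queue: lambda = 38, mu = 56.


M/D/1: Lq = rho^2 / (2*(1-rho)) where rho = 38/56; Lq = 0.72

0.72


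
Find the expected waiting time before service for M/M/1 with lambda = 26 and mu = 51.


rho = 26/51; Wq = rho/(mu - lambda) = 0.0204 hours

0.0204 hours


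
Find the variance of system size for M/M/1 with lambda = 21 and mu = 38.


rho = 21/38; Var(N) = rho/(1-rho)^2 = 2.76

2.76


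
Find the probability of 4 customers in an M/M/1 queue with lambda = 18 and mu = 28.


rho = 18/28; P(n) = (1-rho)*rho^n = (1-18/28)*(18/28)^4 = 0.061

0.061


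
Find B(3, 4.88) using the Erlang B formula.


B(N,A) = (A^N/N!) / sum(A^k/k!, k=0..N) with N=3, A=4.88 = 0.5213

0.5213


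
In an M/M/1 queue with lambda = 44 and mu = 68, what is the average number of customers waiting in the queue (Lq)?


rho = 44/68; Lq = rho^2/(1-rho) = 1.19

1.19


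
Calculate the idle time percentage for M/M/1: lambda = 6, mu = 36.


Idle fraction = (1 - rho) * 100 = (1 - 6/36) * 100 = 83.3%

83.3%


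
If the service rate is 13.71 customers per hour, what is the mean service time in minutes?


Mean service time = 60/mu = 60/13.71 = 4.38 minutes

4.38 minutes


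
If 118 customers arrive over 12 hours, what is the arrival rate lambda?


lambda = total arrivals / time = 118 / 12 = 9.83 per hour

9.83 per hour


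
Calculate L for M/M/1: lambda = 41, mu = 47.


rho = 41/47; L = rho/(1-rho) = 6.83

6.83


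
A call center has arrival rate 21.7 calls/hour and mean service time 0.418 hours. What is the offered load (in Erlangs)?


Offered load a = lambda * E[S] = 21.7 * 0.418 = 9.07 Erlangs

9.07 Erlangs


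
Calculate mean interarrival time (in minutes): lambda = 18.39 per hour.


Mean interarrival time = 60/lambda = 60/18.39 = 3.26 minutes

3.26 minutes


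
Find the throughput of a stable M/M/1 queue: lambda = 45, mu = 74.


For a stable queue (lambda < mu), throughput = lambda = 45 per hour

45 per hour


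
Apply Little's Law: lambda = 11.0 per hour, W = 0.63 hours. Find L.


L = lambda * W = 11.0 * 0.63 = 6.93

6.93


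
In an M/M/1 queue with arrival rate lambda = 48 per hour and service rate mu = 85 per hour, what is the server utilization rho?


rho = lambda/mu = 48/85 = 0.5647

0.5647


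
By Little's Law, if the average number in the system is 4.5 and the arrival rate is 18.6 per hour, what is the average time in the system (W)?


W = L / lambda = 4.5 / 18.6 = 0.2419 hours

0.2419 hours


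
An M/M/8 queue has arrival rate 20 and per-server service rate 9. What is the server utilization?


rho = lambda/(c*mu) = 20/(8*9) = 0.2778

0.2778


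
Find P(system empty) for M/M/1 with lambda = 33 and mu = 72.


P0 = 1 - rho = 1 - 33/72 = 0.5417

0.5417


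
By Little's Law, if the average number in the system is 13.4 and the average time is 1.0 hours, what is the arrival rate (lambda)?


lambda = L / W = 13.4 / 1.0 = 13.4 per hour

13.4 per hour


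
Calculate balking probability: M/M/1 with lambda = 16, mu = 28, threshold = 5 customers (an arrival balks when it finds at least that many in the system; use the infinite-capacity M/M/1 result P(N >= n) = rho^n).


P(N >= 5) = rho^5 = (16/28)^5 = 0.0609

0.0609


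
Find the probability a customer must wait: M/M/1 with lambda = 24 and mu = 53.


P(wait) = rho = lambda/mu = 24/53 = 0.4528

0.4528


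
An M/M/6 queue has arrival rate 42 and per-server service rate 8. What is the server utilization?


rho = lambda/(c*mu) = 42/(6*8) = 0.875

0.875


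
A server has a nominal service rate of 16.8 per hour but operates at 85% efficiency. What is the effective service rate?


Effective rate = mu * efficiency = 16.8 * 0.85 = 14.28 per hour

14.28 per hour


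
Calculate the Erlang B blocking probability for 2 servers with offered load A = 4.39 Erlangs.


B(N,A) = (A^N/N!) / sum(A^k/k!, k=0..N) with N=2, A=4.39 = 0.6413

0.6413


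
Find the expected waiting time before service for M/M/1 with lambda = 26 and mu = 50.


rho = 26/50; Wq = rho/(mu - lambda) = 0.0217 hours

0.0217 hours


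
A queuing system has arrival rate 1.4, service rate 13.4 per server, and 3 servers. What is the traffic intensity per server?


rho = lambda / (c * mu) = 1.4 / (3 * 13.4) = 0.0348

0.0348


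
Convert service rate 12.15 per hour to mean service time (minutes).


Mean service time = 60/mu = 60/12.15 = 4.94 minutes

4.94 minutes


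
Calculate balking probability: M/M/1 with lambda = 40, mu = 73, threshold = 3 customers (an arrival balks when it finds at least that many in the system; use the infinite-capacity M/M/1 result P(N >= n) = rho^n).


P(N >= 3) = rho^3 = (40/73)^3 = 0.1645

0.1645


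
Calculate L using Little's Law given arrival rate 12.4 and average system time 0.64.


L = lambda * W = 12.4 * 0.64 = 7.94

7.94


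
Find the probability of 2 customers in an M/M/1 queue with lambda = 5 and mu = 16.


rho = 5/16; P(n) = (1-rho)*rho^n = (1-5/16)*(5/16)^2 = 0.0671

0.0671


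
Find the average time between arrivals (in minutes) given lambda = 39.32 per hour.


Mean interarrival time = 60/lambda = 60/39.32 = 1.53 minutes

1.53 minutes


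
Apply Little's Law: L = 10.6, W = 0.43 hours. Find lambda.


lambda = L / W = 10.6 / 0.43 = 24.65 per hour

24.65 per hour


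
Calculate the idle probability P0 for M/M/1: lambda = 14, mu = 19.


P0 = 1 - rho = 1 - 14/19 = 0.2632

0.2632


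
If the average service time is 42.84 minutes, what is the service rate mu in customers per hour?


mu = 60 / avg_service_time = 60 / 42.84 = 1.4 per hour

1.4 per hour


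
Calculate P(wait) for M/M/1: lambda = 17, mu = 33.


P(wait) = rho = lambda/mu = 17/33 = 0.5152

0.5152


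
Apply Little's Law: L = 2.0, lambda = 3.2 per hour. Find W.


W = L / lambda = 2.0 / 3.2 = 0.625 hours

0.625 hours


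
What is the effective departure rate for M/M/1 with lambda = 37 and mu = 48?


For a stable queue (lambda < mu), throughput = lambda = 37 per hour

37 per hour


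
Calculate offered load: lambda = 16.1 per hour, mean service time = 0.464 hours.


Offered load a = lambda * E[S] = 16.1 * 0.464 = 7.47 Erlangs

7.47 Erlangs


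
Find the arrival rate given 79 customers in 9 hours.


lambda = total arrivals / time = 79 / 9 = 8.78 per hour

8.78 per hour


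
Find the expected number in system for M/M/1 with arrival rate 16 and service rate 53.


rho = 16/53; L = rho/(1-rho) = 0.43

0.43


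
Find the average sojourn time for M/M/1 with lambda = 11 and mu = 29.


W = 1/(mu - lambda) = 1/(29 - 11) = 0.0556 hours

0.0556 hours


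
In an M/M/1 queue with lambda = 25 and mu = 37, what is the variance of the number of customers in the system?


rho = 25/37; Var(N) = rho/(1-rho)^2 = 6.42

6.42


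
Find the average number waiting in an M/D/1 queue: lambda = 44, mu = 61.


M/D/1: Lq = rho^2 / (2*(1-rho)) where rho = 44/61; Lq = 0.93

0.93


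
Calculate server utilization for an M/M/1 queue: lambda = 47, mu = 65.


rho = lambda/mu = 47/65 = 0.7231

0.7231


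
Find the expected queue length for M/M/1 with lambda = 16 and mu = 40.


rho = 16/40; Lq = rho^2/(1-rho) = 0.27

0.27


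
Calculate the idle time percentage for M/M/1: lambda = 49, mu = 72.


Idle fraction = (1 - rho) * 100 = (1 - 49/72) * 100 = 31.9%

31.9%


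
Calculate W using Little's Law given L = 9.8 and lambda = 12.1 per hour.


W = L / lambda = 9.8 / 12.1 = 0.8099 hours

0.8099 hours


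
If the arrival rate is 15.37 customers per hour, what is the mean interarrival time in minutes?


Mean interarrival time = 60/lambda = 60/15.37 = 3.9 minutes

3.9 minutes


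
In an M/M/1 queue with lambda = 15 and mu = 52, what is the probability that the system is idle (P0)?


P0 = 1 - rho = 1 - 15/52 = 0.7115

0.7115


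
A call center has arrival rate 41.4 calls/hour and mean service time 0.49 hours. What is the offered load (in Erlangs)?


Offered load a = lambda * E[S] = 41.4 * 0.49 = 20.29 Erlangs

20.29 Erlangs


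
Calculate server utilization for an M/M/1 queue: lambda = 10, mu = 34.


rho = lambda/mu = 10/34 = 0.2941

0.2941


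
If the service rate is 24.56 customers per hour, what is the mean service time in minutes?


Mean service time = 60/mu = 60/24.56 = 2.44 minutes

2.44 minutes


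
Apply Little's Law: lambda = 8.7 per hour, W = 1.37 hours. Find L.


L = lambda * W = 8.7 * 1.37 = 11.92

11.92


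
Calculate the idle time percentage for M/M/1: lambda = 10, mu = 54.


Idle fraction = (1 - rho) * 100 = (1 - 10/54) * 100 = 81.5%

81.5%


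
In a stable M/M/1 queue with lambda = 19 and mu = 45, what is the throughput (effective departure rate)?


For a stable queue (lambda < mu), throughput = lambda = 19 per hour

19 per hour


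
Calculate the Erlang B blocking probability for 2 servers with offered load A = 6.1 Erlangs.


B(N,A) = (A^N/N!) / sum(A^k/k!, k=0..N) with N=2, A=6.1 = 0.7238

0.7238


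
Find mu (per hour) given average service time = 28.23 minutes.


mu = 60 / avg_service_time = 60 / 28.23 = 2.13 per hour

2.13 per hour


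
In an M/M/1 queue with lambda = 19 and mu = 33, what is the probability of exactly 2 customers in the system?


rho = 19/33; P(n) = (1-rho)*rho^n = (1-19/33)*(19/33)^2 = 0.1406

0.1406


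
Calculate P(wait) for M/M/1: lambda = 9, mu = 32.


P(wait) = rho = lambda/mu = 9/32 = 0.2813

0.2813


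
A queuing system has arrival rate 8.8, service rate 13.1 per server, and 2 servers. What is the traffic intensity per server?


rho = lambda / (c * mu) = 8.8 / (2 * 13.1) = 0.3359

0.3359


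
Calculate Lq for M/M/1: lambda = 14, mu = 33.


rho = 14/33; Lq = rho^2/(1-rho) = 0.31

0.31


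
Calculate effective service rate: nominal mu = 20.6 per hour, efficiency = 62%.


Effective rate = mu * efficiency = 20.6 * 0.62 = 12.77 per hour

12.77 per hour


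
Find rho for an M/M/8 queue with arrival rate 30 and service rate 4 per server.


rho = lambda/(c*mu) = 30/(8*4) = 0.9375

0.9375


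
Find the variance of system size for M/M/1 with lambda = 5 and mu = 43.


rho = 5/43; Var(N) = rho/(1-rho)^2 = 0.15

0.15


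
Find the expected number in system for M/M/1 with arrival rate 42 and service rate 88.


rho = 42/88; L = rho/(1-rho) = 0.91

0.91


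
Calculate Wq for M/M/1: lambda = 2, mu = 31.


rho = 2/31; Wq = rho/(mu - lambda) = 0.0022 hours

0.0022 hours


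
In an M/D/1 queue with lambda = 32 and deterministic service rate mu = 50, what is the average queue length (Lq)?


M/D/1: Lq = rho^2 / (2*(1-rho)) where rho = 32/50; Lq = 0.57

0.57


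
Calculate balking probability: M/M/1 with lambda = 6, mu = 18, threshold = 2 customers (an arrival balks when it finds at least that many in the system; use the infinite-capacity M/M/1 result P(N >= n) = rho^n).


P(N >= 2) = rho^2 = (6/18)^2 = 0.1111

0.1111


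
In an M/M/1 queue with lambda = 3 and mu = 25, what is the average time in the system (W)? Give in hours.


W = 1/(mu - lambda) = 1/(25 - 3) = 0.0455 hours

0.0455 hours


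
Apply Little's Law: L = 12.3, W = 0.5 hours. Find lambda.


lambda = L / W = 12.3 / 0.5 = 24.6 per hour

24.6 per hour


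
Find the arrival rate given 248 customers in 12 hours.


lambda = total arrivals / time = 248 / 12 = 20.67 per hour

20.67 per hour


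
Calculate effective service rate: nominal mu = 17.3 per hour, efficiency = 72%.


Effective rate = mu * efficiency = 17.3 * 0.72 = 12.46 per hour

12.46 per hour


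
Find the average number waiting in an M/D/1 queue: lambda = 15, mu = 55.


M/D/1: Lq = rho^2 / (2*(1-rho)) where rho = 15/55; Lq = 0.05

0.05


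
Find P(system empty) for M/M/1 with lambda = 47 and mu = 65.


P0 = 1 - rho = 1 - 47/65 = 0.2769

0.2769


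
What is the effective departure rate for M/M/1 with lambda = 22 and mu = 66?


For a stable queue (lambda < mu), throughput = lambda = 22 per hour

22 per hour


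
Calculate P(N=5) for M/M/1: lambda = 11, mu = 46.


rho = 11/46; P(n) = (1-rho)*rho^n = (1-11/46)*(11/46)^5 = 0.0006

0.0006


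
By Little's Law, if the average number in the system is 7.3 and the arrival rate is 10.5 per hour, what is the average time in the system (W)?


W = L / lambda = 7.3 / 10.5 = 0.6952 hours

0.6952 hours


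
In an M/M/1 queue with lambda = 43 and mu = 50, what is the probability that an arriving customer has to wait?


P(wait) = rho = lambda/mu = 43/50 = 0.86

0.86


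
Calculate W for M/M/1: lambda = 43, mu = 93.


W = 1/(mu - lambda) = 1/(93 - 43) = 0.02 hours

0.02 hours


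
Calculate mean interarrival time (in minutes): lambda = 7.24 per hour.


Mean interarrival time = 60/lambda = 60/7.24 = 8.29 minutes

8.29 minutes


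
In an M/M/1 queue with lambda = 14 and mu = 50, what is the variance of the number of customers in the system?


rho = 14/50; Var(N) = rho/(1-rho)^2 = 0.54

0.54


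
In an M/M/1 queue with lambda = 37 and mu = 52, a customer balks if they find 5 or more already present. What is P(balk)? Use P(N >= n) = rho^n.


P(N >= 5) = rho^5 = (37/52)^5 = 0.1824

0.1824


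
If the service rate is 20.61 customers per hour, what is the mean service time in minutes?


Mean service time = 60/mu = 60/20.61 = 2.91 minutes

2.91 minutes


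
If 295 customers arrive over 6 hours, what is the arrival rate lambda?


lambda = total arrivals / time = 295 / 6 = 49.17 per hour

49.17 per hour


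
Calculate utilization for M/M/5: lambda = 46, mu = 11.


rho = lambda/(c*mu) = 46/(5*11) = 0.8364

0.8364


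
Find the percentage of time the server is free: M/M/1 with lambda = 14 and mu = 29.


Idle fraction = (1 - rho) * 100 = (1 - 14/29) * 100 = 51.7%

51.7%


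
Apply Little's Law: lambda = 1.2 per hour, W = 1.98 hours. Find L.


L = lambda * W = 1.2 * 1.98 = 2.38

2.38


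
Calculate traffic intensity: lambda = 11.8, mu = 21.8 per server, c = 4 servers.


rho = lambda / (c * mu) = 11.8 / (4 * 21.8) = 0.1353

0.1353


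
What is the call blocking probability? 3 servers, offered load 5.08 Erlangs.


B(N,A) = (A^N/N!) / sum(A^k/k!, k=0..N) with N=3, A=5.08 = 0.5351

0.5351


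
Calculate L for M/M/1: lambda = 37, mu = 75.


rho = 37/75; L = rho/(1-rho) = 0.97

0.97


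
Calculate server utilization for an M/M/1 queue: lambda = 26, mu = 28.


rho = lambda/mu = 26/28 = 0.9286

0.9286


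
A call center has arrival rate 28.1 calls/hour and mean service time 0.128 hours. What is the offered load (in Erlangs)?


Offered load a = lambda * E[S] = 28.1 * 0.128 = 3.6 Erlangs

3.6 Erlangs


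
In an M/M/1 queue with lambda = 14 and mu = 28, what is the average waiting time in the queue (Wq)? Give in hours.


rho = 14/28; Wq = rho/(mu - lambda) = 0.0357 hours

0.0357 hours


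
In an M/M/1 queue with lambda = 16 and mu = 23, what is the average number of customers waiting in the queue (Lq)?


rho = 16/23; Lq = rho^2/(1-rho) = 1.59

1.59


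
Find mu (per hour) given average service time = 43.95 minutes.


mu = 60 / avg_service_time = 60 / 43.95 = 1.37 per hour

1.37 per hour


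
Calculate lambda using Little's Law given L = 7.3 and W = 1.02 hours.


lambda = L / W = 7.3 / 1.02 = 7.16 per hour

7.16 per hour


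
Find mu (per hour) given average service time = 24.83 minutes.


mu = 60 / avg_service_time = 60 / 24.83 = 2.42 per hour

2.42 per hour


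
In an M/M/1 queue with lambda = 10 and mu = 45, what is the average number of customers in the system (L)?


rho = 10/45; L = rho/(1-rho) = 0.29

0.29


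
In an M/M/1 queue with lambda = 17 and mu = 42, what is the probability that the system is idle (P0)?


P0 = 1 - rho = 1 - 17/42 = 0.5952

0.5952


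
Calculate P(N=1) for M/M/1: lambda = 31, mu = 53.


rho = 31/53; P(n) = (1-rho)*rho^n = (1-31/53)*(31/53)^1 = 0.2428

0.2428


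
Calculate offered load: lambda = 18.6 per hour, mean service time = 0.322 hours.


Offered load a = lambda * E[S] = 18.6 * 0.322 = 5.99 Erlangs

5.99 Erlangs


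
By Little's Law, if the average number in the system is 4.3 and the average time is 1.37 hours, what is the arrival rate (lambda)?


lambda = L / W = 4.3 / 1.37 = 3.14 per hour

3.14 per hour


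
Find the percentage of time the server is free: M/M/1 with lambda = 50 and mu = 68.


Idle fraction = (1 - rho) * 100 = (1 - 50/68) * 100 = 26.5%

26.5%


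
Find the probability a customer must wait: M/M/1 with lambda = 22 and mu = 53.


P(wait) = rho = lambda/mu = 22/53 = 0.4151

0.4151


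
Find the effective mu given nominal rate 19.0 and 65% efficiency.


Effective rate = mu * efficiency = 19.0 * 0.65 = 12.35 per hour

12.35 per hour


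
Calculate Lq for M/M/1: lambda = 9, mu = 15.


rho = 9/15; Lq = rho^2/(1-rho) = 0.9

0.9


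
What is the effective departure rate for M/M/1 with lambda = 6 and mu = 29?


For a stable queue (lambda < mu), throughput = lambda = 6 per hour

6 per hour


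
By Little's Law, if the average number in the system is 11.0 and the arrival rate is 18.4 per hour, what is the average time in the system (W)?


W = L / lambda = 11.0 / 18.4 = 0.5978 hours

0.5978 hours


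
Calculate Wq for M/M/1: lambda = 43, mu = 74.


rho = 43/74; Wq = rho/(mu - lambda) = 0.0187 hours

0.0187 hours


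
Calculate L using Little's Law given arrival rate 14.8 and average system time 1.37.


L = lambda * W = 14.8 * 1.37 = 20.28

20.28


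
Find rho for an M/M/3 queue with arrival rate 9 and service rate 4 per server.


rho = lambda/(c*mu) = 9/(3*4) = 0.75

0.75


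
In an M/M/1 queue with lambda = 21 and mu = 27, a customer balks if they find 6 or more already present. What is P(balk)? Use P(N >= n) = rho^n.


P(N >= 6) = rho^6 = (21/27)^6 = 0.2214

0.2214


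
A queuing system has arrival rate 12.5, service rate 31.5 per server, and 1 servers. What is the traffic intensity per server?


rho = lambda / (c * mu) = 12.5 / (1 * 31.5) = 0.3968

0.3968


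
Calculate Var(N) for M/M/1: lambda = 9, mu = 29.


rho = 9/29; Var(N) = rho/(1-rho)^2 = 0.65

0.65


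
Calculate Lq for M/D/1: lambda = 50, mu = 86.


M/D/1: Lq = rho^2 / (2*(1-rho)) where rho = 50/86; Lq = 0.4

0.4


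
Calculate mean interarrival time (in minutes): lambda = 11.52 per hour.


Mean interarrival time = 60/lambda = 60/11.52 = 5.21 minutes

5.21 minutes


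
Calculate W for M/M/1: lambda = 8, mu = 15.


W = 1/(mu - lambda) = 1/(15 - 8) = 0.1429 hours

0.1429 hours


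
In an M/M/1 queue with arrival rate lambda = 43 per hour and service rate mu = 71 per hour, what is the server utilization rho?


rho = lambda/mu = 43/71 = 0.6056

0.6056


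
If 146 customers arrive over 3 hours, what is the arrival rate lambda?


lambda = total arrivals / time = 146 / 3 = 48.67 per hour

48.67 per hour


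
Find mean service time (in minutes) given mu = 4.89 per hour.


Mean service time = 60/mu = 60/4.89 = 12.27 minutes

12.27 minutes


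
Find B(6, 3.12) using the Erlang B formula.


B(N,A) = (A^N/N!) / sum(A^k/k!, k=0..N) with N=6, A=3.12 = 0.0589

0.0589


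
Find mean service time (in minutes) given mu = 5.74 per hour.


Mean service time = 60/mu = 60/5.74 = 10.45 minutes

10.45 minutes


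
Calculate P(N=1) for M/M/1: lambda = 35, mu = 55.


rho = 35/55; P(n) = (1-rho)*rho^n = (1-35/55)*(35/55)^1 = 0.2314

0.2314


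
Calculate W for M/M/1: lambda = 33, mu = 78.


W = 1/(mu - lambda) = 1/(78 - 33) = 0.0222 hours

0.0222 hours


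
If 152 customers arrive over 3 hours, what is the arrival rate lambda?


lambda = total arrivals / time = 152 / 3 = 50.67 per hour

50.67 per hour


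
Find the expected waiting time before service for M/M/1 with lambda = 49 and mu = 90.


rho = 49/90; Wq = rho/(mu - lambda) = 0.0133 hours

0.0133 hours


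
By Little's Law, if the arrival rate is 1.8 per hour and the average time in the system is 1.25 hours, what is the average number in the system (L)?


L = lambda * W = 1.8 * 1.25 = 2.25

2.25


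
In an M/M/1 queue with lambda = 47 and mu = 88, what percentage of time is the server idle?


Idle fraction = (1 - rho) * 100 = (1 - 47/88) * 100 = 46.6%

46.6%


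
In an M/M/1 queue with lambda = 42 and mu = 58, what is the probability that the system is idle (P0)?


P0 = 1 - rho = 1 - 42/58 = 0.2759

0.2759


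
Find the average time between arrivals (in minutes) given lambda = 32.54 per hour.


Mean interarrival time = 60/lambda = 60/32.54 = 1.84 minutes

1.84 minutes


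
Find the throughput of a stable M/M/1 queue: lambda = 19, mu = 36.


For a stable queue (lambda < mu), throughput = lambda = 19 per hour

19 per hour


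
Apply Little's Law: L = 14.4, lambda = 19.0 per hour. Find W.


W = L / lambda = 14.4 / 19.0 = 0.7579 hours

0.7579 hours


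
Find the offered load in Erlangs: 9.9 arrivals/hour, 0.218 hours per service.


Offered load a = lambda * E[S] = 9.9 * 0.218 = 2.16 Erlangs

2.16 Erlangs


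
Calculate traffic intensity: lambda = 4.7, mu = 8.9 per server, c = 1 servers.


rho = lambda / (c * mu) = 4.7 / (1 * 8.9) = 0.5281

0.5281


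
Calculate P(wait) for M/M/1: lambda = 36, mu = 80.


P(wait) = rho = lambda/mu = 36/80 = 0.45

0.45


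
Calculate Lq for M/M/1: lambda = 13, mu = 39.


rho = 13/39; Lq = rho^2/(1-rho) = 0.17

0.17


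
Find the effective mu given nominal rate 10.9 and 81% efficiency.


Effective rate = mu * efficiency = 10.9 * 0.81 = 8.83 per hour

8.83 per hour


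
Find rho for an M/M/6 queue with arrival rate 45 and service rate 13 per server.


rho = lambda/(c*mu) = 45/(6*13) = 0.5769

0.5769


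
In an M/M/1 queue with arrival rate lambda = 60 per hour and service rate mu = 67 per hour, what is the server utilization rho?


rho = lambda/mu = 60/67 = 0.8955

0.8955


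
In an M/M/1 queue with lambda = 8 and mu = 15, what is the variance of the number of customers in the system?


rho = 8/15; Var(N) = rho/(1-rho)^2 = 2.45

2.45


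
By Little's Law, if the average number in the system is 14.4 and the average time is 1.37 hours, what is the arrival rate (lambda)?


lambda = L / W = 14.4 / 1.37 = 10.51 per hour

10.51 per hour


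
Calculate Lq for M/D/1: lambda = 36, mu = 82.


M/D/1: Lq = rho^2 / (2*(1-rho)) where rho = 36/82; Lq = 0.17

0.17


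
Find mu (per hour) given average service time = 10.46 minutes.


mu = 60 / avg_service_time = 60 / 10.46 = 5.74 per hour

5.74 per hour


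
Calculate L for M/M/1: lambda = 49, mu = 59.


rho = 49/59; L = rho/(1-rho) = 4.9

4.9


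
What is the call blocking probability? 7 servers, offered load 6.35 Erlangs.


B(N,A) = (A^N/N!) / sum(A^k/k!, k=0..N) with N=7, A=6.35 = 0.2077

0.2077


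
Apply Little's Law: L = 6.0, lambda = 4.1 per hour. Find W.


W = L / lambda = 6.0 / 4.1 = 1.4634 hours

1.4634 hours


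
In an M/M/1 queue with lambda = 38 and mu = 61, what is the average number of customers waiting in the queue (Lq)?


rho = 38/61; Lq = rho^2/(1-rho) = 1.03

1.03


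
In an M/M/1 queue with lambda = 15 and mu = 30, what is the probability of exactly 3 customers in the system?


rho = 15/30; P(n) = (1-rho)*rho^n = (1-15/30)*(15/30)^3 = 0.0625

0.0625


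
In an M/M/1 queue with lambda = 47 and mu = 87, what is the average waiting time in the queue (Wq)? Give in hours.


rho = 47/87; Wq = rho/(mu - lambda) = 0.0135 hours

0.0135 hours


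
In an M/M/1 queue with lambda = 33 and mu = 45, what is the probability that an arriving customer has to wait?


P(wait) = rho = lambda/mu = 33/45 = 0.7333

0.7333


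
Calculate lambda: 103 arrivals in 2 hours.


lambda = total arrivals / time = 103 / 2 = 51.5 per hour

51.5 per hour


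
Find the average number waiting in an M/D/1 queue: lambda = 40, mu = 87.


M/D/1: Lq = rho^2 / (2*(1-rho)) where rho = 40/87; Lq = 0.2

0.2


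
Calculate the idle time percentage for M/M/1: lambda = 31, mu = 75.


Idle fraction = (1 - rho) * 100 = (1 - 31/75) * 100 = 58.7%

58.7%


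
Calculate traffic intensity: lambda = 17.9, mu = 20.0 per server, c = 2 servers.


rho = lambda / (c * mu) = 17.9 / (2 * 20.0) = 0.4475

0.4475


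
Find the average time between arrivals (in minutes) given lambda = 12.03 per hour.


Mean interarrival time = 60/lambda = 60/12.03 = 4.99 minutes

4.99 minutes


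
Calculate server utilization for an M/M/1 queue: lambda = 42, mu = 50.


rho = lambda/mu = 42/50 = 0.84

0.84


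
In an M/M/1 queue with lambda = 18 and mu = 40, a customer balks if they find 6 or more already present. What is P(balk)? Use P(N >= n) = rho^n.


P(N >= 6) = rho^6 = (18/40)^6 = 0.0083

0.0083


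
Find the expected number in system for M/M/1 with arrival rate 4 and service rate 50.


rho = 4/50; L = rho/(1-rho) = 0.09

0.09


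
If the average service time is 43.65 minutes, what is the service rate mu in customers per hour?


mu = 60 / avg_service_time = 60 / 43.65 = 1.37 per hour

1.37 per hour


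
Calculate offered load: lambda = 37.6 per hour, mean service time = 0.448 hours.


Offered load a = lambda * E[S] = 37.6 * 0.448 = 16.84 Erlangs

16.84 Erlangs


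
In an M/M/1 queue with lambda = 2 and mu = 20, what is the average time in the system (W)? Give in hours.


W = 1/(mu - lambda) = 1/(20 - 2) = 0.0556 hours

0.0556 hours


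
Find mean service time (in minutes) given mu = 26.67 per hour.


Mean service time = 60/mu = 60/26.67 = 2.25 minutes

2.25 minutes


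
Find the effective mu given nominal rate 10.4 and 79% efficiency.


Effective rate = mu * efficiency = 10.4 * 0.79 = 8.22 per hour

8.22 per hour


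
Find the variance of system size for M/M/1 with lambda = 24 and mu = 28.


rho = 24/28; Var(N) = rho/(1-rho)^2 = 42.0

42.0


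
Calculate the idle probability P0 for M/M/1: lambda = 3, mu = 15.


P0 = 1 - rho = 1 - 3/15 = 0.8

0.8


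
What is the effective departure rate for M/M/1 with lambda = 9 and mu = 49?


For a stable queue (lambda < mu), throughput = lambda = 9 per hour

9 per hour


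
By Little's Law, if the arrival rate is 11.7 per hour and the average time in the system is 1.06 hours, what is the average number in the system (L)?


L = lambda * W = 11.7 * 1.06 = 12.4

12.4


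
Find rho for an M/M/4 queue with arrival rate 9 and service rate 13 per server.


rho = lambda/(c*mu) = 9/(4*13) = 0.1731

0.1731


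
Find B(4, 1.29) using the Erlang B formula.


B(N,A) = (A^N/N!) / sum(A^k/k!, k=0..N) with N=4, A=1.29 = 0.0321

0.0321


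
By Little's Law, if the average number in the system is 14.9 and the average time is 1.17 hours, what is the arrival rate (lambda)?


lambda = L / W = 14.9 / 1.17 = 12.74 per hour

12.74 per hour


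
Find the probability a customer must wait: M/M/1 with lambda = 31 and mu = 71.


P(wait) = rho = lambda/mu = 31/71 = 0.4366

0.4366


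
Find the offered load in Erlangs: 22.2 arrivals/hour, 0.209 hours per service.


Offered load a = lambda * E[S] = 22.2 * 0.209 = 4.64 Erlangs

4.64 Erlangs


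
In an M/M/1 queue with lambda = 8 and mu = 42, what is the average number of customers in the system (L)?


rho = 8/42; L = rho/(1-rho) = 0.24

0.24


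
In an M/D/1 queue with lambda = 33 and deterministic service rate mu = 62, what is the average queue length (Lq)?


M/D/1: Lq = rho^2 / (2*(1-rho)) where rho = 33/62; Lq = 0.3

0.3


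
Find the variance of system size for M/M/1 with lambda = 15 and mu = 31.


rho = 15/31; Var(N) = rho/(1-rho)^2 = 1.82

1.82


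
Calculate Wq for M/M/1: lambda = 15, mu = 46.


rho = 15/46; Wq = rho/(mu - lambda) = 0.0105 hours

0.0105 hours


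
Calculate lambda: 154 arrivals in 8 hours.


lambda = total arrivals / time = 154 / 8 = 19.25 per hour

19.25 per hour


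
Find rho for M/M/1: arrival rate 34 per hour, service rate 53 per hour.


rho = lambda/mu = 34/53 = 0.6415

0.6415


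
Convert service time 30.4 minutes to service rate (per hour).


mu = 60 / avg_service_time = 60 / 30.4 = 1.97 per hour

1.97 per hour
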